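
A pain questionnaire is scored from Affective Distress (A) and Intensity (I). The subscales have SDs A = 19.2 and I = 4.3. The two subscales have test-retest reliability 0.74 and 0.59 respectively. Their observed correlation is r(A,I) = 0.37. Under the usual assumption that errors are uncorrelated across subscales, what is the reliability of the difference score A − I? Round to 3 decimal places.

0.683

Var(A−I) = 19.2² + 4.3² − 2·19.2·4.3·0.37 = 387.13 − 61.0944 = 326.036.
Under uncorrelated errors the observed covariances equal the true-score covariances, so only the own-variance terms attenuate.
True-score variance = [19.2²·0.74 + 4.3²·0.59] − 61.0944 = 283.703 − 61.0944 = 222.608.
Reliability = 222.608 / 326.036 = 0.683.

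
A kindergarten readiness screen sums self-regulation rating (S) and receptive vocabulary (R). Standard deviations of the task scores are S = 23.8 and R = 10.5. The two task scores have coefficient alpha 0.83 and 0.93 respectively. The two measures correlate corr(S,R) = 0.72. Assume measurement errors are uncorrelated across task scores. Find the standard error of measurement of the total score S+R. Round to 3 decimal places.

Var(total) = 676.69 + 359.856 = 1036.55.
True-score variance = 572.678 + 359.856 = 932.534, so reliability = 0.8997.
Error variance = 1036.55 − 932.534 = 104.012; SEM = √104.012 = 10.199.

10.199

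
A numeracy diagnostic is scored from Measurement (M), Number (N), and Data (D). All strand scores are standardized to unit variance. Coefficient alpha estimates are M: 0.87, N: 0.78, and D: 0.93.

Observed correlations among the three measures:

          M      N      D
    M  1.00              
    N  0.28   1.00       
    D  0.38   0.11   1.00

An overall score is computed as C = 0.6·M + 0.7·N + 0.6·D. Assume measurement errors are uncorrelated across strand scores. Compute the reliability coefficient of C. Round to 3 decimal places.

Var(C) = 0.6² + 0.7² + 0.6² + 2·[0.42·0.28 + 0.36·0.38 + 0.42·0.11] = 1.21 + 0.6012 = 1.8112.
Because errors are independent across components, Cov(Tᵢ,Tⱼ) = Cov(Xᵢ,Xⱼ); the off-diagonal part of the true-score variance is the same as above.
True-score variance = [0.6²·0.87 + 0.7²·0.78 + 0.6²·0.93] + 0.6012 = 1.0302 + 0.6012 = 1.6314.
Reliability = 1.6314 / 1.8112 = 0.901.

0.901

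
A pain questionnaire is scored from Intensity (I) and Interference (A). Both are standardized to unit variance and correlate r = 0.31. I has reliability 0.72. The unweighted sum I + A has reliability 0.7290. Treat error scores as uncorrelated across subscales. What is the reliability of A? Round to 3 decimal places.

Var(I+A) = 2 + 2·0.31 = 2.620.
True-score variance = ρ_I + ρ_A + 2·0.31, so 0.7290 = (0.72 + ρ_A + 0.62) / 2.620.
ρ_A = 0.7290·2.620 − 0.72 − 0.62 = 0.570.

0.570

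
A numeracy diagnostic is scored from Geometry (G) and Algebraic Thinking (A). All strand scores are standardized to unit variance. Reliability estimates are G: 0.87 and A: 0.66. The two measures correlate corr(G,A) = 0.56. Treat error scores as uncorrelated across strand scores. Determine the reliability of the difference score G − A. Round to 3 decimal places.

0.466

Var(G−A) = 1 + 1 − 2·0.56 = 2 − 1.12 = 0.88.
Under uncorrelated errors the observed covariances equal the true-score covariances, so only the own-variance terms attenuate.
True-score variance = [0.87 + 0.66] − 1.12 = 1.53 − 1.12 = 0.41.
Reliability = 0.41 / 0.88 = 0.466.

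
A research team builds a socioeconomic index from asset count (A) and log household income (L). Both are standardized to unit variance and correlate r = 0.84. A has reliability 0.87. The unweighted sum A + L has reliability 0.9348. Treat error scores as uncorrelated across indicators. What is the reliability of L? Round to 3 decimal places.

0.890

Var(A+L) = 2 + 2·0.84 = 3.680.
True-score variance = ρ_A + ρ_L + 2·0.84, so 0.9348 = (0.87 + ρ_L + 1.68) / 3.680.
ρ_L = 0.9348·3.680 − 0.87 − 1.68 = 0.890.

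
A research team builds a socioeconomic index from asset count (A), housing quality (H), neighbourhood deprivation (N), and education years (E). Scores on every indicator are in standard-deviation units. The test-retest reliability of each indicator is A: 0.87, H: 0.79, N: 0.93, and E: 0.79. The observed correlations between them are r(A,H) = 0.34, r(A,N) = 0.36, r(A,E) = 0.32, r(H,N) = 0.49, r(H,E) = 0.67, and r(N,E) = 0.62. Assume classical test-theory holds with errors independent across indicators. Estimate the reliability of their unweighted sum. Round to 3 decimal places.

Var(A+H+N+E) = 4 + 2·[0.34 + 0.36 + 0.32 + 0.49 + 0.67 + 0.62] = 4 + 5.6 = 9.6.
Because errors are independent across components, Cov(Tᵢ,Tⱼ) = Cov(Xᵢ,Xⱼ); the off-diagonal part of the true-score variance is the same as above.
True-score variance = [0.87 + 0.79 + 0.93 + 0.79] + 5.6 = 3.38 + 5.6 = 8.98.
Reliability = 8.98 / 9.6 = 0.935.

0.935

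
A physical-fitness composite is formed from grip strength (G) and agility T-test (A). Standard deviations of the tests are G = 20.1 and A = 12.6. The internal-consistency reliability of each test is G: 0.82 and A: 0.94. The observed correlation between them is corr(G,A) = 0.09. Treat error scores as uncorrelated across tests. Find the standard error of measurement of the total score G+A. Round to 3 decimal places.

Var(total) = 562.77 + 45.5868 = 608.357.
True-score variance = 480.523 + 45.5868 = 526.109, so reliability = 0.8648.
Error variance = 608.357 − 526.109 = 82.2474; SEM = √82.2474 = 9.069.

9.069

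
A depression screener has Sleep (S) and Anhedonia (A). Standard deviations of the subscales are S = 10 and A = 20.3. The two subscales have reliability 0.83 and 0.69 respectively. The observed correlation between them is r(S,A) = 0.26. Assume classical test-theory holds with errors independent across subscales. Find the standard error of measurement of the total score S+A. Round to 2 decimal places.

12.03

Var(total) = 512.09 + 105.56 = 617.65.
True-score variance = 367.342 + 105.56 = 472.902, so reliability = 0.7656.
Error variance = 617.65 − 472.902 = 144.748; SEM = √144.748 = 12.03.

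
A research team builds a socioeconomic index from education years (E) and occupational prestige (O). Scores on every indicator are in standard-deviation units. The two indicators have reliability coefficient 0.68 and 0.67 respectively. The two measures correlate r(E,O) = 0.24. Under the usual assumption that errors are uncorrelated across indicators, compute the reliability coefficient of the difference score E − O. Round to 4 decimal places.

0.5724

Var(E−O) = 1 + 1 − 2·0.24 = 2 − 0.48 = 1.52.
Because errors are independent across components, Cov(Tᵢ,Tⱼ) = Cov(Xᵢ,Xⱼ); the off-diagonal part of the true-score variance is the same as above.
True-score variance = [0.68 + 0.67] − 0.48 = 1.35 − 0.48 = 0.87.
Reliability = 0.87 / 1.52 = 0.5724.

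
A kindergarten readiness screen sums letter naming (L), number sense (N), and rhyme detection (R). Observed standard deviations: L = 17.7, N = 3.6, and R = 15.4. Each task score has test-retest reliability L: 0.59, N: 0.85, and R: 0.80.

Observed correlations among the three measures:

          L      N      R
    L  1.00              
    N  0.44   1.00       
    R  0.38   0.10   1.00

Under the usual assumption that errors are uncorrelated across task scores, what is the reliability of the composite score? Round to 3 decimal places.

0.788

Var(L+N+R) = 17.7² + 3.6² + 15.4² + 2·[17.7·3.6·0.44 + 17.7·15.4·0.38 + 3.6·15.4·0.10] = 563.41 + 274.322 = 837.732.
Under uncorrelated errors the observed covariances equal the true-score covariances, so only the own-variance terms attenuate.
True-score variance = [17.7²·0.59 + 3.6²·0.85 + 15.4²·0.80] + 274.322 = 385.585 + 274.322 = 659.908.
Reliability = 659.908 / 837.732 = 0.788.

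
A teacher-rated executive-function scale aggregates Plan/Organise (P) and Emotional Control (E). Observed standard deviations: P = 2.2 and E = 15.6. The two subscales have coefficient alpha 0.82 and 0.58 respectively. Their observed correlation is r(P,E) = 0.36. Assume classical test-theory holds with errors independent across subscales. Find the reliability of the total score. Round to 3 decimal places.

0.622

Var(P+E) = 2.2² + 15.6² + 2·[2.2·15.6·0.36] = 248.2 + 24.7104 = 272.91.
Because errors are independent across components, Cov(Tᵢ,Tⱼ) = Cov(Xᵢ,Xⱼ); the off-diagonal part of the true-score variance is the same as above.
True-score variance = [2.2²·0.82 + 15.6²·0.58] + 24.7104 = 145.118 + 24.7104 = 169.828.
Reliability = 169.828 / 272.91 = 0.622.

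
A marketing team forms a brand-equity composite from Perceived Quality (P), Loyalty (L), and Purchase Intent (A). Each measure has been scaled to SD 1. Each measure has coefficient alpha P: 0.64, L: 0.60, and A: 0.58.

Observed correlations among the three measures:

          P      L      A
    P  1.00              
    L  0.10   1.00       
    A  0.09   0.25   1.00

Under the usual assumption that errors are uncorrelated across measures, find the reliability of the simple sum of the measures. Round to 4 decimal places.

Var(P+L+A) = 3 + 2·[0.10 + 0.09 + 0.25] = 3 + 0.88 = 3.88.
Because errors are independent across components, Cov(Tᵢ,Tⱼ) = Cov(Xᵢ,Xⱼ); the off-diagonal part of the true-score variance is the same as above.
True-score variance = [0.64 + 0.60 + 0.58] + 0.88 = 1.82 + 0.88 = 2.7.
Reliability = 2.7 / 3.88 = 0.6959.

0.6959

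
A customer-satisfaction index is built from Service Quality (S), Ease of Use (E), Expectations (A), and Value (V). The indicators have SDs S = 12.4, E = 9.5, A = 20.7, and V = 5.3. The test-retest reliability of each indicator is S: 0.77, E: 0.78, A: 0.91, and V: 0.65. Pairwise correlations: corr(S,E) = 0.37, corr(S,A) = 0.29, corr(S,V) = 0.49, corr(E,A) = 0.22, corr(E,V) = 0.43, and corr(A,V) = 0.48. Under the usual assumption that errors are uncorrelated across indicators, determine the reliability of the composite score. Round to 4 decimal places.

Var(S+E+A+V) = 12.4² + 9.5² + 20.7² + 5.3² + 2·[12.4·9.5·0.37 + 12.4·20.7·0.29 + 12.4·5.3·0.49 + 9.5·20.7·0.22 + 9.5·5.3·0.43 + 20.7·5.3·0.48] = 700.59 + 535.601 = 1236.19.
Under uncorrelated errors the observed covariances equal the true-score covariances, so only the own-variance terms attenuate.
True-score variance = [12.4²·0.77 + 9.5²·0.78 + 20.7²·0.91 + 5.3²·0.65] + 535.601 = 596.975 + 535.601 = 1132.58.
Reliability = 1132.58 / 1236.19 = 0.9162.

0.9162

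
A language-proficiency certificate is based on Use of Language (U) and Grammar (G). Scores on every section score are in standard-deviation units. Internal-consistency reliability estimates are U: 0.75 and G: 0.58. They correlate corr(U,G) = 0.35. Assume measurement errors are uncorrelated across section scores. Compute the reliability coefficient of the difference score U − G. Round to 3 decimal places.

0.485

Var(U−G) = 1 + 1 − 2·0.35 = 2 − 0.7 = 1.3.
Because errors are independent across components, Cov(Tᵢ,Tⱼ) = Cov(Xᵢ,Xⱼ); the off-diagonal part of the true-score variance is the same as above.
True-score variance = [0.75 + 0.58] − 0.7 = 1.33 − 0.7 = 0.63.
Reliability = 0.63 / 1.3 = 0.485.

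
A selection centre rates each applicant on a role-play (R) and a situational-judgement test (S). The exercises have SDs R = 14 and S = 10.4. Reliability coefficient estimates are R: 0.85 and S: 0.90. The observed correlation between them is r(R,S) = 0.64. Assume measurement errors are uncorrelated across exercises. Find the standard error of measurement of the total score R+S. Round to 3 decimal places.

Var(total) = 304.16 + 186.368 = 490.528.
True-score variance = 263.944 + 186.368 = 450.312, so reliability = 0.9180.
Error variance = 490.528 − 450.312 = 40.216; SEM = √40.216 = 6.342.

6.342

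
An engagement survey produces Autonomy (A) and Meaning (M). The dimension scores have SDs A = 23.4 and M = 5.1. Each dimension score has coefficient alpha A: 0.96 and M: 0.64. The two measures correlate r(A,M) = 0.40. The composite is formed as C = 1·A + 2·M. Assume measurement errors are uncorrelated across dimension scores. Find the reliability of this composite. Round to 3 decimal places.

Var(C) = 23.4² + 2²·5.1² + 2·[2·23.4·5.1·0.40] = 651.6 + 190.944 = 842.544.
Because errors are independent across components, Cov(Tᵢ,Tⱼ) = Cov(Xᵢ,Xⱼ); the off-diagonal part of the true-score variance is the same as above.
True-score variance = [23.4²·0.96 + 2²·5.1²·0.64] + 190.944 = 592.243 + 190.944 = 783.187.
Reliability = 783.187 / 842.544 = 0.930.

0.930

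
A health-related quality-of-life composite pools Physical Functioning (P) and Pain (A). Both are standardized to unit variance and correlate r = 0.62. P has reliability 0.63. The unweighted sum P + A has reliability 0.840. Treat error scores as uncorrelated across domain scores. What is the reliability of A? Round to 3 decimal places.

Var(P+A) = 2 + 2·0.62 = 3.240.
True-score variance = ρ_P + ρ_A + 2·0.62, so 0.840 = (0.63 + ρ_A + 1.24) / 3.240.
ρ_A = 0.840·3.240 − 0.63 − 1.24 = 0.852.

0.852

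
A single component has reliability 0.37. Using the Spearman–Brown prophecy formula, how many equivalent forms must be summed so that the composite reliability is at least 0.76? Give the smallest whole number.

k ≥ ρ*(1−ρ₁)/(ρ₁(1−ρ*)) = 0.76·0.63 / (0.37·0.24) = 5.392.
Smallest integer k = 6.

6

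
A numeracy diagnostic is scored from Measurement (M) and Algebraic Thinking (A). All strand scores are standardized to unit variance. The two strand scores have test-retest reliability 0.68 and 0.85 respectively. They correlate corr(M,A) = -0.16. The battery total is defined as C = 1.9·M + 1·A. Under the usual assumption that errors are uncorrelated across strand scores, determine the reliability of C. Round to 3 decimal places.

0.674

Var(C) = 1.9² + 1 + 2·[1.9·(-0.16)] = 4.61 − 0.608 = 4.002.
With uncorrelated errors the cross-covariances are all true-score covariance, so they carry over unchanged; only the diagonal terms shrink to ρᵢσᵢ².
True-score variance = [1.9²·0.68 + 0.85] − 0.608 = 3.3048 − 0.608 = 2.6968.
Reliability = 2.6968 / 4.002 = 0.674.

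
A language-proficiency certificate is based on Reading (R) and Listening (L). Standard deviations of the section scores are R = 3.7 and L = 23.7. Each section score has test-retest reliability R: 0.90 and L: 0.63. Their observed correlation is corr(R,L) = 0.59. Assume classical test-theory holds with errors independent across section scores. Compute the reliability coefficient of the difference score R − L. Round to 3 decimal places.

0.557

Var(R−L) = 3.7² + 23.7² − 2·3.7·23.7·0.59 = 575.38 − 103.474 = 471.906.
Because errors are independent across components, Cov(Tᵢ,Tⱼ) = Cov(Xᵢ,Xⱼ); the off-diagonal part of the true-score variance is the same as above.
True-score variance = [3.7²·0.90 + 23.7²·0.63] − 103.474 = 366.186 − 103.474 = 262.712.
Reliability = 262.712 / 471.906 = 0.557.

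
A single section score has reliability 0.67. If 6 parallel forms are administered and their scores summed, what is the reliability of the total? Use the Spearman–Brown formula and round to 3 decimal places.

ρ_k = kρ / (1 + (k−1)ρ) = 6·0.67 / (1 + 5·0.67) = 4.020 / 4.350 = 0.924.

0.924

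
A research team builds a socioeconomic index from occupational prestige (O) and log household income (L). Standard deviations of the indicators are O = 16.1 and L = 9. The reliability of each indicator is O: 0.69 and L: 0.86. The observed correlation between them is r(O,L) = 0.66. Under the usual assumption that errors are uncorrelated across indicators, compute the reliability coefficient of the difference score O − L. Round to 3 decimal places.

Var(O−L) = 16.1² + 9² − 2·16.1·9·0.66 = 340.21 − 191.268 = 148.942.
Because errors are independent across components, Cov(Tᵢ,Tⱼ) = Cov(Xᵢ,Xⱼ); the off-diagonal part of the true-score variance is the same as above.
True-score variance = [16.1²·0.69 + 9²·0.86] − 191.268 = 248.515 − 191.268 = 57.2469.
Reliability = 57.2469 / 148.942 = 0.384.

0.384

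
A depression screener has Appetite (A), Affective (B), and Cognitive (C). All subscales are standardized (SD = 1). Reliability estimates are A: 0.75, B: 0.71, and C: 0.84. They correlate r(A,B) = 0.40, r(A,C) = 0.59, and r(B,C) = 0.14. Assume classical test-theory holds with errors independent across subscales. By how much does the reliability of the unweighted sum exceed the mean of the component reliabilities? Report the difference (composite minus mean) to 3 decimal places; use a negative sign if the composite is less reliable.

0.100

Var(sum) = 3 + 2.26 = 5.26; true-score variance = 2.3 + 2.26 = 4.56; composite reliability = 0.8669.
Mean component reliability = 0.7667.
Difference = 0.8669 − 0.7667 = 0.100.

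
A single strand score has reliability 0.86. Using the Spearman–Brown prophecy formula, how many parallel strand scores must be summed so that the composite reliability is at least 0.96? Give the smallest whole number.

4

k ≥ ρ*(1−ρ₁)/(ρ₁(1−ρ*)) = 0.96·0.14 / (0.86·0.04) = 3.907.
Smallest integer k = 4.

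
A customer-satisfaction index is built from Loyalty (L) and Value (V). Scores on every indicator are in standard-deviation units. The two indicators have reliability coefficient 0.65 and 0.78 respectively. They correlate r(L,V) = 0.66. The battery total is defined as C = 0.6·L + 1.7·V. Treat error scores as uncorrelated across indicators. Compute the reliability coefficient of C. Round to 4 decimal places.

0.8343

Var(C) = 0.6² + 1.7² + 2·[1.02·0.66] = 3.25 + 1.3464 = 4.5964.
Under uncorrelated errors the observed covariances equal the true-score covariances, so only the own-variance terms attenuate.
True-score variance = [0.6²·0.65 + 1.7²·0.78] + 1.3464 = 2.4882 + 1.3464 = 3.8346.
Reliability = 3.8346 / 4.5964 = 0.8343.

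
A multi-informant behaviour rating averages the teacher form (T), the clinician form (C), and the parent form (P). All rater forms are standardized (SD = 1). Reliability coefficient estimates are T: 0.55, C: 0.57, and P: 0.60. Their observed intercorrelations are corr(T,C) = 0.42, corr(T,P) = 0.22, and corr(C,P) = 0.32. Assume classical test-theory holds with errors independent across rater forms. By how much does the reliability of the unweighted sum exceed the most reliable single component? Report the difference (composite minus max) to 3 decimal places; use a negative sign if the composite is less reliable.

0.140

Var(sum) = 3 + 1.92 = 4.92; true-score variance = 1.72 + 1.92 = 3.64; composite reliability = 0.7398.
Max component reliability = 0.6000.
Difference = 0.7398 − 0.6000 = 0.140.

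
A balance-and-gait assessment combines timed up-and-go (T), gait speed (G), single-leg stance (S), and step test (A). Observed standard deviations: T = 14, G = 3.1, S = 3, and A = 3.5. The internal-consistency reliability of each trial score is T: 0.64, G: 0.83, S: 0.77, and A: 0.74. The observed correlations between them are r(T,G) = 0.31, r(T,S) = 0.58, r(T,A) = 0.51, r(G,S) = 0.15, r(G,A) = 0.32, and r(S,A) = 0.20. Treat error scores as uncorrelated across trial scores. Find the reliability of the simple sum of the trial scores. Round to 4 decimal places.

Var(T+G+S+A) = 14² + 3.1² + 3² + 3.5² + 2·[14·3.1·0.31 + 14·3·0.58 + 14·3.5·0.51 + 3.1·3·0.15 + 3.1·3.5·0.32 + 3·3.5·0.20] = 226.86 + 139.542 = 366.402.
Under uncorrelated errors the observed covariances equal the true-score covariances, so only the own-variance terms attenuate.
True-score variance = [14²·0.64 + 3.1²·0.83 + 3²·0.77 + 3.5²·0.74] + 139.542 = 149.411 + 139.542 = 288.953.
Reliability = 288.953 / 366.402 = 0.7886.

0.7886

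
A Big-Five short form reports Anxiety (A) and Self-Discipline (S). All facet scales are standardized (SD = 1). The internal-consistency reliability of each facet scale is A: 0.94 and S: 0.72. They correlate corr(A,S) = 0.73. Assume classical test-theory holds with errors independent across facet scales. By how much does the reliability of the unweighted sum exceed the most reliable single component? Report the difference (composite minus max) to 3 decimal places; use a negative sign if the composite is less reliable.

Var(sum) = 2 + 1.46 = 3.46; true-score variance = 1.66 + 1.46 = 3.12; composite reliability = 0.9017.
Max component reliability = 0.9400.
Difference = 0.9017 − 0.9400 = -0.038.

-0.038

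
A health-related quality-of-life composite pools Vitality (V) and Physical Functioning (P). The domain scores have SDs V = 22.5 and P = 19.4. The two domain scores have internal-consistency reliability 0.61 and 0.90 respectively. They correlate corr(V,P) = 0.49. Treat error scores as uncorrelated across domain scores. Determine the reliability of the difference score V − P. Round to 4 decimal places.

Var(V−P) = 22.5² + 19.4² − 2·22.5·19.4·0.49 = 882.61 − 427.77 = 454.84.
Because errors are independent across components, Cov(Tᵢ,Tⱼ) = Cov(Xᵢ,Xⱼ); the off-diagonal part of the true-score variance is the same as above.
True-score variance = [22.5²·0.61 + 19.4²·0.90] − 427.77 = 647.536 − 427.77 = 219.767.
Reliability = 219.767 / 454.84 = 0.4832.

0.4832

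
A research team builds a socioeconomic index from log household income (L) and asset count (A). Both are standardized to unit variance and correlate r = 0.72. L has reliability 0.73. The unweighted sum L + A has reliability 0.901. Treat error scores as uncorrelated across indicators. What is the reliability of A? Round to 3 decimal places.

0.929

Var(L+A) = 2 + 2·0.72 = 3.440.
True-score variance = ρ_L + ρ_A + 2·0.72, so 0.901 = (0.73 + ρ_A + 1.44) / 3.440.
ρ_A = 0.901·3.440 − 0.73 − 1.44 = 0.929.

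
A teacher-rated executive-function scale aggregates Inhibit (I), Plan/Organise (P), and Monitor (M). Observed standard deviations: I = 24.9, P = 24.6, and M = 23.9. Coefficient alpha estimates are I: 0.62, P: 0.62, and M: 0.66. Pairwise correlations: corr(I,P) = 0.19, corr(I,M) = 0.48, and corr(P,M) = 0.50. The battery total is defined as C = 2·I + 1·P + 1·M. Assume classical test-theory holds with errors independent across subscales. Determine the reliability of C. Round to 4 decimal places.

Var(C) = 2²·24.9² + 24.6² + 23.9² + 2·[2·24.9·24.6·0.19 + 2·24.9·23.9·0.48 + 24.6·23.9·0.50] = 3656.41 + 2196.08 = 5852.49.
Under uncorrelated errors the observed covariances equal the true-score covariances, so only the own-variance terms attenuate.
True-score variance = [2²·24.9²·0.62 + 24.6²·0.62 + 23.9²·0.66] + 2196.08 = 2289.82 + 2196.08 = 4485.9.
Reliability = 4485.9 / 5852.49 = 0.7665.

0.7665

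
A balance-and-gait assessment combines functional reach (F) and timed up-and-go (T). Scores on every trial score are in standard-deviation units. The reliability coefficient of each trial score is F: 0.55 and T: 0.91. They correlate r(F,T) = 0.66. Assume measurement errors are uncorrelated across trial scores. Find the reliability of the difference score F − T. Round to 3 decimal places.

Var(F−T) = 1 + 1 − 2·0.66 = 2 − 1.32 = 0.68.
With uncorrelated errors the cross-covariances are all true-score covariance, so they carry over unchanged; only the diagonal terms shrink to ρᵢσᵢ².
True-score variance = [0.55 + 0.91] − 1.32 = 1.46 − 1.32 = 0.14.
Reliability = 0.14 / 0.68 = 0.206.

0.206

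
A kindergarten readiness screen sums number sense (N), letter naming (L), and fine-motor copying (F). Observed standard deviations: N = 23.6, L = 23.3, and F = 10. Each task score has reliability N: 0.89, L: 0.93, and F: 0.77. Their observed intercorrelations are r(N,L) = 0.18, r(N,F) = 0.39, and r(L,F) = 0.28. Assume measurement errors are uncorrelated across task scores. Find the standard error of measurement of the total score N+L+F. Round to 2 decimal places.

11.06

Var(total) = 1199.85 + 512.517 = 1712.37.
True-score variance = 1077.58 + 512.517 = 1590.1, so reliability = 0.9286.
Error variance = 1712.37 − 1590.1 = 122.268; SEM = √122.268 = 11.06.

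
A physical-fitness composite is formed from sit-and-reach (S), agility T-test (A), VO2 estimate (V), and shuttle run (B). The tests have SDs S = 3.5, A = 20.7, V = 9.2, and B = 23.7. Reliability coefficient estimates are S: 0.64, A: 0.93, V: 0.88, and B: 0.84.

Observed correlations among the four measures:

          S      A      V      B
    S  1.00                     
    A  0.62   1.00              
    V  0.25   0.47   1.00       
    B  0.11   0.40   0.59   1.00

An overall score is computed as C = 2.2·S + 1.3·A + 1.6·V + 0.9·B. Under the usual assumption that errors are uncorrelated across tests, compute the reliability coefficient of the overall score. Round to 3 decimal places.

Var(C) = 2.2²·3.5² + 1.3²·20.7² + 1.6²·9.2² + 0.9²·23.7² + 2·[2.86·3.5·20.7·0.62 + 3.52·3.5·9.2·0.25 + 1.98·3.5·23.7·0.11 + 2.08·20.7·9.2·0.47 + 1.17·20.7·23.7·0.40 + 1.44·9.2·23.7·0.59] = 1455.09 + 1551.78 = 3006.86.
With uncorrelated errors the cross-covariances are all true-score covariance, so they carry over unchanged; only the diagonal terms shrink to ρᵢσᵢ².
True-score variance = [2.2²·3.5²·0.64 + 1.3²·20.7²·0.93 + 1.6²·9.2²·0.88 + 0.9²·23.7²·0.84] + 1551.78 = 1284.25 + 1551.78 = 2836.03.
Reliability = 2836.03 / 3006.86 = 0.943.

0.943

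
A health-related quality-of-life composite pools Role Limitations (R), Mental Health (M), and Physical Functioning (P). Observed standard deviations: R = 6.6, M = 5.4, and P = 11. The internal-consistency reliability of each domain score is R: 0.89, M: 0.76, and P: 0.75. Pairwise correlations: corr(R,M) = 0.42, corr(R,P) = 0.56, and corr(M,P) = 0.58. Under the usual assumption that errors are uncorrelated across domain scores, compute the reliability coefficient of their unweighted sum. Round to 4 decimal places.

0.8876

Var(R+M+P) = 6.6² + 5.4² + 11² + 2·[6.6·5.4·0.42 + 6.6·11·0.56 + 5.4·11·0.58] = 193.72 + 180.154 = 373.874.
Under uncorrelated errors the observed covariances equal the true-score covariances, so only the own-variance terms attenuate.
True-score variance = [6.6²·0.89 + 5.4²·0.76 + 11²·0.75] + 180.154 = 151.68 + 180.154 = 331.834.
Reliability = 331.834 / 373.874 = 0.8876.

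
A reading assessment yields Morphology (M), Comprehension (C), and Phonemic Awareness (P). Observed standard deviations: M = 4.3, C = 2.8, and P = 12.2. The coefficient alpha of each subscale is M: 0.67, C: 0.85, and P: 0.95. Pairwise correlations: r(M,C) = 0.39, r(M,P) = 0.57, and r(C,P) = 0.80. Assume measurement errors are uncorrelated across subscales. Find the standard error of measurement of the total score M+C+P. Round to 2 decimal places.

3.84

Var(total) = 175.17 + 123.852 = 299.022.
True-score variance = 160.45 + 123.852 = 284.302, so reliability = 0.9508.
Error variance = 299.022 − 284.302 = 14.7197; SEM = √14.7197 = 3.84.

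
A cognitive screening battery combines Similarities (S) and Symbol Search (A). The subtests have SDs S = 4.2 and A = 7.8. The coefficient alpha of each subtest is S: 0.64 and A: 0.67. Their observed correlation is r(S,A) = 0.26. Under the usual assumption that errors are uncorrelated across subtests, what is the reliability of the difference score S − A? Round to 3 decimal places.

Var(S−A) = 4.2² + 7.8² − 2·4.2·7.8·0.26 = 78.48 − 17.0352 = 61.4448.
Under uncorrelated errors the observed covariances equal the true-score covariances, so only the own-variance terms attenuate.
True-score variance = [4.2²·0.64 + 7.8²·0.67] − 17.0352 = 52.0524 − 17.0352 = 35.0172.
Reliability = 35.0172 / 61.4448 = 0.570.

0.570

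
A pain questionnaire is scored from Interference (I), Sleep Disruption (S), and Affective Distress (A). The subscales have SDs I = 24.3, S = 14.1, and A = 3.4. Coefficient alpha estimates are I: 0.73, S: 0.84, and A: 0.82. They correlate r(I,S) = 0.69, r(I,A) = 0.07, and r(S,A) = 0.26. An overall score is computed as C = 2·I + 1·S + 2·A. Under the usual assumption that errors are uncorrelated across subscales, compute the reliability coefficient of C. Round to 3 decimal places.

Var(C) = 2²·24.3² + 14.1² + 2²·3.4² + 2·[2·24.3·14.1·0.69 + 4·24.3·3.4·0.07 + 2·14.1·3.4·0.26] = 2607.01 + 1041.78 = 3648.79.
With uncorrelated errors the cross-covariances are all true-score covariance, so they carry over unchanged; only the diagonal terms shrink to ρᵢσᵢ².
True-score variance = [2²·24.3²·0.73 + 14.1²·0.84 + 2²·3.4²·0.82] + 1041.78 = 1929.15 + 1041.78 = 2970.93.
Reliability = 2970.93 / 3648.79 = 0.814.

0.814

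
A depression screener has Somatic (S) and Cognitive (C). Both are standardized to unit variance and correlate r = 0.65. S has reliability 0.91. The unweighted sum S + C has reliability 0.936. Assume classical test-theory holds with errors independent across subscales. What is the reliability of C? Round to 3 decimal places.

0.879

Var(S+C) = 2 + 2·0.65 = 3.300.
True-score variance = ρ_S + ρ_C + 2·0.65, so 0.936 = (0.91 + ρ_C + 1.30) / 3.300.
ρ_C = 0.936·3.300 − 0.91 − 1.30 = 0.879.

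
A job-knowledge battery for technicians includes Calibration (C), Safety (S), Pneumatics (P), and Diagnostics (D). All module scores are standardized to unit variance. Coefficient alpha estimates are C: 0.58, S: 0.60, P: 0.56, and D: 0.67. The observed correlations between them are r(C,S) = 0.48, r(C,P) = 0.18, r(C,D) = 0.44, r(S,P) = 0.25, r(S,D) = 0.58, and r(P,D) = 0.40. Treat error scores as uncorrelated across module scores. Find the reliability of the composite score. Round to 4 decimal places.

0.8164

Var(C+S+P+D) = 4 + 2·[0.48 + 0.18 + 0.44 + 0.25 + 0.58 + 0.40] = 4 + 4.66 = 8.66.
Under uncorrelated errors the observed covariances equal the true-score covariances, so only the own-variance terms attenuate.
True-score variance = [0.58 + 0.60 + 0.56 + 0.67] + 4.66 = 2.41 + 4.66 = 7.07.
Reliability = 7.07 / 8.66 = 0.8164.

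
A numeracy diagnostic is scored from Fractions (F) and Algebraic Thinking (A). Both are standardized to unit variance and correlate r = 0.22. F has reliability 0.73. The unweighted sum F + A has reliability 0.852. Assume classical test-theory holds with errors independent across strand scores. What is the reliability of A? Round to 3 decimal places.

0.909

Var(F+A) = 2 + 2·0.22 = 2.440.
True-score variance = ρ_F + ρ_A + 2·0.22, so 0.852 = (0.73 + ρ_A + 0.44) / 2.440.
ρ_A = 0.852·2.440 − 0.73 − 0.44 = 0.909.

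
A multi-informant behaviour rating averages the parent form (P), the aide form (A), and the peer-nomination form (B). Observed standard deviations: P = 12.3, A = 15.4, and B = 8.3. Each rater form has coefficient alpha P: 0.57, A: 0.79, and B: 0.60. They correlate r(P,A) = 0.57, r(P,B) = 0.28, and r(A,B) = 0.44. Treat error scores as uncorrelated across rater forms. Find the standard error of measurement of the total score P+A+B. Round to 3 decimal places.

Var(total) = 457.34 + 385.591 = 842.931.
True-score variance = 314.926 + 385.591 = 700.517, so reliability = 0.8310.
Error variance = 842.931 − 700.517 = 142.414; SEM = √142.414 = 11.934.

11.934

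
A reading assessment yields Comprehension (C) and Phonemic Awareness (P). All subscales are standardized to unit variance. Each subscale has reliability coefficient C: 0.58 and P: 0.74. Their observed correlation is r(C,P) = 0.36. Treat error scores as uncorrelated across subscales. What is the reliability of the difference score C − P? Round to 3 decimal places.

0.469

Var(C−P) = 1 + 1 − 2·0.36 = 2 − 0.72 = 1.28.
Because errors are independent across components, Cov(Tᵢ,Tⱼ) = Cov(Xᵢ,Xⱼ); the off-diagonal part of the true-score variance is the same as above.
True-score variance = [0.58 + 0.74] − 0.72 = 1.32 − 0.72 = 0.6.
Reliability = 0.6 / 1.28 = 0.469.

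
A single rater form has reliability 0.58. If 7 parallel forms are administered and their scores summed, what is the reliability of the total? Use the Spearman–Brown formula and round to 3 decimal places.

ρ_k = kρ / (1 + (k−1)ρ) = 7·0.58 / (1 + 6·0.58) = 4.060 / 4.480 = 0.906.

0.906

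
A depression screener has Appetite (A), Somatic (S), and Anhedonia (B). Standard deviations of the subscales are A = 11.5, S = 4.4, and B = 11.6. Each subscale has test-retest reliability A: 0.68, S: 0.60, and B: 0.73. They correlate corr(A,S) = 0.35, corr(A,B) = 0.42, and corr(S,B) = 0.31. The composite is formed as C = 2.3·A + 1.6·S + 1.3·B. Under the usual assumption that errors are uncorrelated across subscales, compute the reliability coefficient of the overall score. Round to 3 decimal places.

Var(C) = 2.3²·11.5² + 1.6²·4.4² + 1.3²·11.6² + 2·[3.68·11.5·4.4·0.35 + 2.99·11.5·11.6·0.42 + 2.08·4.4·11.6·0.31] = 976.57 + 531.214 = 1507.78.
Because errors are independent across components, Cov(Tᵢ,Tⱼ) = Cov(Xᵢ,Xⱼ); the off-diagonal part of the true-score variance is the same as above.
True-score variance = [2.3²·11.5²·0.68 + 1.6²·4.4²·0.60 + 1.3²·11.6²·0.73] + 531.214 = 671.473 + 531.214 = 1202.69.
Reliability = 1202.69 / 1507.78 = 0.798.

0.798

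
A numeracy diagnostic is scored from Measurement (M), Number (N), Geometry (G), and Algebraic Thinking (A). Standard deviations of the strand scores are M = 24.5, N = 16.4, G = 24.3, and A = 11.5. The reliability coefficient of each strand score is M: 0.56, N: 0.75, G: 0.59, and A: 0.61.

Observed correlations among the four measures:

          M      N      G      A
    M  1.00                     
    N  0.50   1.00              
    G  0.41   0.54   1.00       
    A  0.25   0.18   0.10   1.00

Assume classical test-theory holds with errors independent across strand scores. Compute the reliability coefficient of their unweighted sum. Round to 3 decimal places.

Var(M+N+G+A) = 24.5² + 16.4² + 24.3² + 11.5² + 2·[24.5·16.4·0.50 + 24.5·24.3·0.41 + 24.5·11.5·0.25 + 16.4·24.3·0.54 + 16.4·11.5·0.18 + 24.3·11.5·0.10] = 1591.95 + 1585.05 = 3177.
Because errors are independent across components, Cov(Tᵢ,Tⱼ) = Cov(Xᵢ,Xⱼ); the off-diagonal part of the true-score variance is the same as above.
True-score variance = [24.5²·0.56 + 16.4²·0.75 + 24.3²·0.59 + 11.5²·0.61] + 1585.05 = 966.922 + 1585.05 = 2551.97.
Reliability = 2551.97 / 3177 = 0.803.

0.803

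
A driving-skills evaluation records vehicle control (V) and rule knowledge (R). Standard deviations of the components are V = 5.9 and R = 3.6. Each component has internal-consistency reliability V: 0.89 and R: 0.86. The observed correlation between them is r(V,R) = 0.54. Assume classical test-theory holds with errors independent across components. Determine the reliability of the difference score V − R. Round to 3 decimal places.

0.773

Var(V−R) = 5.9² + 3.6² − 2·5.9·3.6·0.54 = 47.77 − 22.9392 = 24.8308.
With uncorrelated errors the cross-covariances are all true-score covariance, so they carry over unchanged; only the diagonal terms shrink to ρᵢσᵢ².
True-score variance = [5.9²·0.89 + 3.6²·0.86] − 22.9392 = 42.1265 − 22.9392 = 19.1873.
Reliability = 19.1873 / 24.8308 = 0.773.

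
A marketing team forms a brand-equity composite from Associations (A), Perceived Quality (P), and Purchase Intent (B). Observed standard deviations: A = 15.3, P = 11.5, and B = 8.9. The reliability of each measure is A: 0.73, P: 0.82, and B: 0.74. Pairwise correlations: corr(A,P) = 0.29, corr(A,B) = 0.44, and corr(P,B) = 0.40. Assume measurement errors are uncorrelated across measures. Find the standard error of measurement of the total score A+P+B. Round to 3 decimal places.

Var(total) = 445.55 + 303.761 = 749.311.
True-score variance = 337.946 + 303.761 = 641.707, so reliability = 0.8564.
Error variance = 749.311 − 641.707 = 107.604; SEM = √107.604 = 10.373.

10.373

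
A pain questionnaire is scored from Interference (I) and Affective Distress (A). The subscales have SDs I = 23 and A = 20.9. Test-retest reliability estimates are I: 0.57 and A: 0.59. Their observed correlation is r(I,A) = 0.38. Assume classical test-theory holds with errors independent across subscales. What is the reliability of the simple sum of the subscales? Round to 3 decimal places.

0.695

Var(I+A) = 23² + 20.9² + 2·[23·20.9·0.38] = 965.81 + 365.332 = 1331.14.
Under uncorrelated errors the observed covariances equal the true-score covariances, so only the own-variance terms attenuate.
True-score variance = [23²·0.57 + 20.9²·0.59] + 365.332 = 559.248 + 365.332 = 924.58.
Reliability = 924.58 / 1331.14 = 0.695.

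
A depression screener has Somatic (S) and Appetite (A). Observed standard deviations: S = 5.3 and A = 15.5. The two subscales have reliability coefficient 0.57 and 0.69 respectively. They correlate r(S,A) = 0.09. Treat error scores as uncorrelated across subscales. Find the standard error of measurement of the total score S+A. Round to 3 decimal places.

9.304

Var(total) = 268.34 + 14.787 = 283.127.
True-score variance = 181.784 + 14.787 = 196.571, so reliability = 0.6943.
Error variance = 283.127 − 196.571 = 86.5562; SEM = √86.5562 = 9.304.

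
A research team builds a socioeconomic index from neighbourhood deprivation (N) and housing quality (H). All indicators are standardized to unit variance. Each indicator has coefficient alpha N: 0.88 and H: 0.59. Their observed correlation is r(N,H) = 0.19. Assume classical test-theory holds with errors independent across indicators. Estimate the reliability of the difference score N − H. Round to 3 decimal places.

0.673

Var(N−H) = 1 + 1 − 2·0.19 = 2 − 0.38 = 1.62.
Because errors are independent across components, Cov(Tᵢ,Tⱼ) = Cov(Xᵢ,Xⱼ); the off-diagonal part of the true-score variance is the same as above.
True-score variance = [0.88 + 0.59] − 0.38 = 1.47 − 0.38 = 1.09.
Reliability = 1.09 / 1.62 = 0.673.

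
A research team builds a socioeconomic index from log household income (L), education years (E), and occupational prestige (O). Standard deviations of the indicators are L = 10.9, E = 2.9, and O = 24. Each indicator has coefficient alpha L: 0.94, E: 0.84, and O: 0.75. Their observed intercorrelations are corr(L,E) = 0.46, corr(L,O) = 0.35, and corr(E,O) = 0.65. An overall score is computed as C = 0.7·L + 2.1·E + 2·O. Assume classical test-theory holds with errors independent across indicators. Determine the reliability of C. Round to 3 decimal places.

Var(C) = 0.7²·10.9² + 2.1²·2.9² + 2²·24² + 2·[1.47·10.9·2.9·0.46 + 1.4·10.9·24·0.35 + 4.2·2.9·24·0.65] = 2399.3 + 679.133 = 3078.44.
With uncorrelated errors the cross-covariances are all true-score covariance, so they carry over unchanged; only the diagonal terms shrink to ρᵢσᵢ².
True-score variance = [0.7²·10.9²·0.94 + 2.1²·2.9²·0.84 + 2²·24²·0.75] + 679.133 = 1813.88 + 679.133 = 2493.01.
Reliability = 2493.01 / 3078.44 = 0.810.

0.810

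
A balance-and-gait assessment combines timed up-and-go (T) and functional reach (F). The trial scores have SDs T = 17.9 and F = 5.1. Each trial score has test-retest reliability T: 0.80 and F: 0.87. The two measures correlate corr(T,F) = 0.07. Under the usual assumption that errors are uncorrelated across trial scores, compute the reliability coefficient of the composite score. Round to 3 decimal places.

Var(T+F) = 17.9² + 5.1² + 2·[17.9·5.1·0.07] = 346.42 + 12.7806 = 359.201.
Because errors are independent across components, Cov(Tᵢ,Tⱼ) = Cov(Xᵢ,Xⱼ); the off-diagonal part of the true-score variance is the same as above.
True-score variance = [17.9²·0.80 + 5.1²·0.87] + 12.7806 = 278.957 + 12.7806 = 291.737.
Reliability = 291.737 / 359.201 = 0.812.

0.812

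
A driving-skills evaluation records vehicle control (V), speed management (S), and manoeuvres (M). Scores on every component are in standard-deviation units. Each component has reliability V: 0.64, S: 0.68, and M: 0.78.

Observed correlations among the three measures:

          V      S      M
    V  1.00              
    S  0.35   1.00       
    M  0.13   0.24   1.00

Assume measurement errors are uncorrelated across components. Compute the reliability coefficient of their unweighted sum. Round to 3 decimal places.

0.797

Var(V+S+M) = 3 + 2·[0.35 + 0.13 + 0.24] = 3 + 1.44 = 4.44.
Because errors are independent across components, Cov(Tᵢ,Tⱼ) = Cov(Xᵢ,Xⱼ); the off-diagonal part of the true-score variance is the same as above.
True-score variance = [0.64 + 0.68 + 0.78] + 1.44 = 2.1 + 1.44 = 3.54.
Reliability = 3.54 / 4.44 = 0.797.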